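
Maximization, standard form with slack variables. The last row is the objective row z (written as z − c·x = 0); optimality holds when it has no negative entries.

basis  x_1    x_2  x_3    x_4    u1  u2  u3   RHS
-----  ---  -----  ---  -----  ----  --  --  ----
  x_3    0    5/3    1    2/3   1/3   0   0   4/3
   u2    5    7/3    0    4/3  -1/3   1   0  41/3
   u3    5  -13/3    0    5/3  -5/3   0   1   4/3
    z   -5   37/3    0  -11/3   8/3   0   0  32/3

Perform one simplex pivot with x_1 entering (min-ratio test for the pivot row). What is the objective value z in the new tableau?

Ratio test on column x_1 — row 1: entry 0 ≤ 0; row 2: (41/3)/5 = 41/15; row 3: (4/3)/5 = 4/15. Minimum is 4/15 at row 3 (u3 leaves); pivot element 5.
Pivot on row 3; the z-row RHS becomes 32/3 − (-5)·(4/15) = 12.

12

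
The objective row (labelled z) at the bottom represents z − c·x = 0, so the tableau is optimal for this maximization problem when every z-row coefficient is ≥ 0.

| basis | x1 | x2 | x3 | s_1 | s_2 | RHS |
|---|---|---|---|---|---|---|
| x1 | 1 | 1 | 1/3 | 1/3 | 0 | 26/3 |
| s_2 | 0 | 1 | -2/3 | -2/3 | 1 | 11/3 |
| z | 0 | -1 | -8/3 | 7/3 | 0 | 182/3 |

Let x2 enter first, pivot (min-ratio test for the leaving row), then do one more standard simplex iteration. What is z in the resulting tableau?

Ratio test on column x2 — row 1: (26/3)/1 = 26/3; row 2: (11/3)/1 = 11/3. Minimum is 11/3 at row 2 (s_2 leaves); pivot element 1.
Pivot on row 2; the z-row RHS becomes 182/3 − (-1)·(11/3) = 193/3.
Next entering variable (most negative z-row entry -10/3): x3.
Ratio test on column x3 — row 1: 5/1 = 5; row 2: entry -2/3 ≤ 0. Minimum is 5 at row 1 (x1 leaves); pivot element 1.
After the second pivot the z-row RHS is 193/3 − (-10/3)·5 = 81.

81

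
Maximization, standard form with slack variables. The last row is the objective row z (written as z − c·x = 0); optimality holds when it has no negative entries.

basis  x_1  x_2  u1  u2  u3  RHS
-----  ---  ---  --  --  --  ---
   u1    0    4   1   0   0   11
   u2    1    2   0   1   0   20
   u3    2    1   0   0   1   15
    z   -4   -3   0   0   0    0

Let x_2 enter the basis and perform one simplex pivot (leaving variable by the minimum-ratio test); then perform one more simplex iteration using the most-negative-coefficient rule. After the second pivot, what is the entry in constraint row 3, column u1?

-1/8

Ratio test on column x_2 — row 1: 11/4 = 11/4; row 2: 20/2 = 10; row 3: 15/1 = 15. Minimum is 11/4 at row 1 (u1 leaves); pivot element 4.
Divide row 1 by 4; eliminate column x_2 from the other rows.
Second iteration: most negative z-row entry is -4 in column x_1, so x_1 enters.
Ratio test on column x_1 — row 1: entry 0 ≤ 0; row 2: (29/2)/1 = 29/2; row 3: (49/4)/2 = 49/8. Minimum is 49/8 at row 3 (u3 leaves); pivot element 2.
Divide row 3 by 2; eliminate column x_1 from the other rows.
After both pivots, the entry at constraint row 3, column u1 is -1/8.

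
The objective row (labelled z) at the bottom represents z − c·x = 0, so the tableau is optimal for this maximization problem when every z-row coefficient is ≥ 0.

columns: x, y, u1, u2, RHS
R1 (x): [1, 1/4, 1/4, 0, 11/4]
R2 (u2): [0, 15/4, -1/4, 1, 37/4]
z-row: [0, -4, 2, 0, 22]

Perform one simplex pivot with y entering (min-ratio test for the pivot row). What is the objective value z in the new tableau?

478/15

Ratio test on column y — row 1: (11/4)/(1/4) = 11; row 2: (37/4)/(15/4) = 37/15. Minimum is 37/15 at row 2 (u2 leaves); pivot element 15/4.
Pivot on row 2; the z-row RHS becomes 22 − (-4)·(37/15) = 478/15.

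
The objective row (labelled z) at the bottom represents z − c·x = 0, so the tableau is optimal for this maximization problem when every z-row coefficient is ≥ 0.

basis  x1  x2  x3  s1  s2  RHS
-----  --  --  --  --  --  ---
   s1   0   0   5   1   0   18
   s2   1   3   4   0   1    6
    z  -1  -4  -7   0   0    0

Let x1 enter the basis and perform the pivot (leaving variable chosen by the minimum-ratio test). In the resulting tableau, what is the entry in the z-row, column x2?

Ratio test on column x1 — row 1: entry 0 ≤ 0; row 2: 6/1 = 6. Minimum is 6 at row 2 (s2 leaves); pivot element 1.
Divide row 2 by 1; eliminate column x1 from the other rows.
z-row update in column x2: -4 − (-1)·3 = -1.

-1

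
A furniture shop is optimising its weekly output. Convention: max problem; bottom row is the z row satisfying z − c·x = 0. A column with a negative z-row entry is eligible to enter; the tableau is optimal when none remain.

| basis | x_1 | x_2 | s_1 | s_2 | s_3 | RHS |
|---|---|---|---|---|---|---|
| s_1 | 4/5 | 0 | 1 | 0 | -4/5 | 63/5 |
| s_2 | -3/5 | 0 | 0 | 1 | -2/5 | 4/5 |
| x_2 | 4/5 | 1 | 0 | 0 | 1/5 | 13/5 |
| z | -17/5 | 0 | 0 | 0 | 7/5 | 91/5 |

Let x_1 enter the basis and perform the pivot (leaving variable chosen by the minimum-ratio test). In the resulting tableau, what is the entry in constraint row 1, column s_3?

Ratio test on column x_1 — row 1: (63/5)/(4/5) = 63/4; row 2: entry -3/5 ≤ 0; row 3: (13/5)/(4/5) = 13/4. Minimum is 13/4 at row 3 (x_2 leaves); pivot element 4/5.
Divide row 3 by 4/5; eliminate column x_1 from the other rows.
Row 1 update in column s_3: -4/5 − (4/5)·(1/4) = -1.

-1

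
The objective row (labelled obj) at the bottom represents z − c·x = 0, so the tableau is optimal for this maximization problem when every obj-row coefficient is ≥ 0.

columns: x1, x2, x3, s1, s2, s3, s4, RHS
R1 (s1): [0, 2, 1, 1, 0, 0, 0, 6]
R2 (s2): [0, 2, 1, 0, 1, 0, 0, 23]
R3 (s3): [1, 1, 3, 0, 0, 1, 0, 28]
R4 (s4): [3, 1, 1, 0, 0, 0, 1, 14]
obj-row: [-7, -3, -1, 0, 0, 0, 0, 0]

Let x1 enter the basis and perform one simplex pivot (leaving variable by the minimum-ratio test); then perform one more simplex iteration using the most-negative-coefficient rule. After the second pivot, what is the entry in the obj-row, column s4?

7/3

Ratio test on column x1 — row 1: entry 0 ≤ 0; row 2: entry 0 ≤ 0; row 3: 28/1 = 28; row 4: 14/3 = 14/3. Minimum is 14/3 at row 4 (s4 leaves); pivot element 3.
Divide row 4 by 3; eliminate column x1 from the other rows.
Second iteration: most negative obj-row entry is -2/3 in column x2, so x2 enters.
Ratio test on column x2 — row 1: 6/2 = 3; row 2: 23/2 = 23/2; row 3: (70/3)/(2/3) = 35; row 4: (14/3)/(1/3) = 14. Minimum is 3 at row 1 (s1 leaves); pivot element 2.
Divide row 1 by 2; eliminate column x2 from the other rows.
After both pivots, the entry at the obj-row, column s4 is 7/3.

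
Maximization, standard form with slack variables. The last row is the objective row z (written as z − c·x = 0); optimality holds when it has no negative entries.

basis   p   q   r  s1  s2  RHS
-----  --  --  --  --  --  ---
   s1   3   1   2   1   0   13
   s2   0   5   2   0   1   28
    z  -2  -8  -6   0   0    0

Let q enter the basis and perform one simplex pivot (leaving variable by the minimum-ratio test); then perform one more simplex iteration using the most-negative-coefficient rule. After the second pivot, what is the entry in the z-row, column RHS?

231/4

Ratio test on column q — row 1: 13/1 = 13; row 2: 28/5 = 28/5. Minimum is 28/5 at row 2 (s2 leaves); pivot element 5.
Divide row 2 by 5; eliminate column q from the other rows.
Second iteration: most negative z-row entry is -14/5 in column r, so r enters.
Ratio test on column r — row 1: (37/5)/(8/5) = 37/8; row 2: (28/5)/(2/5) = 14. Minimum is 37/8 at row 1 (s1 leaves); pivot element 8/5.
Divide row 1 by 8/5; eliminate column r from the other rows.
After both pivots, the entry at the z-row, column RHS is 231/4.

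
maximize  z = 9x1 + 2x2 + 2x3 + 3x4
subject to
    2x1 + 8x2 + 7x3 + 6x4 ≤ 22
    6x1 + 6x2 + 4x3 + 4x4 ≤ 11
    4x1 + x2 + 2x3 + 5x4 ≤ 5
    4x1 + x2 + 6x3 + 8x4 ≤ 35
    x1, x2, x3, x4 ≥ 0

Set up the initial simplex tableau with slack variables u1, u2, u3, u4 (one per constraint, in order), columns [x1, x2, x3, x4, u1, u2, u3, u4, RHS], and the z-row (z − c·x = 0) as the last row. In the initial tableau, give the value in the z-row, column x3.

The z-row carries the negated objective coefficients: the x3 entry is -2.

-2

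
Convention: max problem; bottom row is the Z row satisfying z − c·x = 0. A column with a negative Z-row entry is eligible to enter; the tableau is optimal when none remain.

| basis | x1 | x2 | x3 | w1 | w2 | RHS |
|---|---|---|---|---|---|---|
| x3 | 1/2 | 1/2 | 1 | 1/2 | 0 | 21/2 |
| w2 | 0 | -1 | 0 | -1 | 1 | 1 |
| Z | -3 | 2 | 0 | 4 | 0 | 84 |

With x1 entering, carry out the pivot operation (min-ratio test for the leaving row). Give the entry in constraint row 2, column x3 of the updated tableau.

0

Ratio test on column x1 — row 1: (21/2)/(1/2) = 21; row 2: entry 0 ≤ 0. Minimum is 21 at row 1 (x3 leaves); pivot element 1/2.
Divide row 1 by 1/2; eliminate column x1 from the other rows.
Row 2 update in column x3: 0 − 0·2 = 0.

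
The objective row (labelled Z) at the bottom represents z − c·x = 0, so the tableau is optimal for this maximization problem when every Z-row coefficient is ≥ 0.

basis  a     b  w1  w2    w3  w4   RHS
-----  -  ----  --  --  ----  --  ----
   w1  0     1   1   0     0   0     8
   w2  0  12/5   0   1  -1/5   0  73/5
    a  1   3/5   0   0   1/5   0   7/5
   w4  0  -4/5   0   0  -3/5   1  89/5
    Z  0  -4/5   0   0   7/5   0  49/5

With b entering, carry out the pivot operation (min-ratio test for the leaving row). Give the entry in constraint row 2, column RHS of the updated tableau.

9

Ratio test on column b — row 1: 8/1 = 8; row 2: (73/5)/(12/5) = 73/12; row 3: (7/5)/(3/5) = 7/3; row 4: entry -4/5 ≤ 0. Minimum is 7/3 at row 3 (a leaves); pivot element 3/5.
Divide row 3 by 3/5; eliminate column b from the other rows.
Row 2 update in column RHS: 73/5 − (12/5)·(7/3) = 9.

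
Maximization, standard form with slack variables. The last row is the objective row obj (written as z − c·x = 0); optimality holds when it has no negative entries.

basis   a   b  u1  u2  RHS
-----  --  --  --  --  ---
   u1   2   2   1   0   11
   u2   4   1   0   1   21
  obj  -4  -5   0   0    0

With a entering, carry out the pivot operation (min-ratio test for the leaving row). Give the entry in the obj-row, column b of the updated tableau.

Ratio test on column a — row 1: 11/2 = 11/2; row 2: 21/4 = 21/4. Minimum is 21/4 at row 2 (u2 leaves); pivot element 4.
Divide row 2 by 4; eliminate column a from the other rows.
obj-row update in column b: -5 − (-4)·(1/4) = -4.

-4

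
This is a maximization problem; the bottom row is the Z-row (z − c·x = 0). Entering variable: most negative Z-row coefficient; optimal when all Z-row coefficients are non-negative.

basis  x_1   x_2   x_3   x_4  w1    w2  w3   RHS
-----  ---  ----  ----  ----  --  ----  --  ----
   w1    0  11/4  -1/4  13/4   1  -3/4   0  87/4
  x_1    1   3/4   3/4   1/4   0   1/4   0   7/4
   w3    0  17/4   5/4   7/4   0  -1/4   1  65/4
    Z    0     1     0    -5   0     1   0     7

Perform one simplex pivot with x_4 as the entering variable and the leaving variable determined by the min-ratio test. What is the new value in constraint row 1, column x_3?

Ratio test on column x_4 — row 1: (87/4)/(13/4) = 87/13; row 2: (7/4)/(1/4) = 7; row 3: (65/4)/(7/4) = 65/7. Minimum is 87/13 at row 1 (w1 leaves); pivot element 13/4.
Divide row 1 by 13/4; eliminate column x_4 from the other rows.
In the new row 1, the x_3 entry is the old entry divided by the pivot: (-1/4)/(13/4) = -1/13.

-1/13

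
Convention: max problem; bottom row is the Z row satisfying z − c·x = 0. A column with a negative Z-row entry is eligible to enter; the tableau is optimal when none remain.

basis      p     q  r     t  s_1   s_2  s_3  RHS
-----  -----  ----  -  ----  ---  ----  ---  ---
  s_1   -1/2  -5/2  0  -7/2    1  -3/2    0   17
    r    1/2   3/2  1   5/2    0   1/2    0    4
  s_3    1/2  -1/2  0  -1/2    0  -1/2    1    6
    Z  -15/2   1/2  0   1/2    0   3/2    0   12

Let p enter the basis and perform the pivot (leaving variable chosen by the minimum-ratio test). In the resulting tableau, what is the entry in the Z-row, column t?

Ratio test on column p — row 1: entry -1/2 ≤ 0; row 2: 4/(1/2) = 8; row 3: 6/(1/2) = 12. Minimum is 8 at row 2 (r leaves); pivot element 1/2.
Divide row 2 by 1/2; eliminate column p from the other rows.
Z-row update in column t: 1/2 − (-15/2)·5 = 38.

38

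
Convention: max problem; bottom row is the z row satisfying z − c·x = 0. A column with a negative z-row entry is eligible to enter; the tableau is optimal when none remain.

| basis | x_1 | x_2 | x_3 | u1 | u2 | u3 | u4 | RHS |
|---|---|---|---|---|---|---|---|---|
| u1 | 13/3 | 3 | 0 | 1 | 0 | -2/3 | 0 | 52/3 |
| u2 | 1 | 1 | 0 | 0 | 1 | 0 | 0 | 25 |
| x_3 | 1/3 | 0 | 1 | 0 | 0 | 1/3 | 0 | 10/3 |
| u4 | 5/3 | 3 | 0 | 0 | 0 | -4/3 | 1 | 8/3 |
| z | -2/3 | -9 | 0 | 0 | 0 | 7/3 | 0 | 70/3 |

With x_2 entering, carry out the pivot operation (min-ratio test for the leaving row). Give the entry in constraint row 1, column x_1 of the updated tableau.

8/3

Ratio test on column x_2 — row 1: (52/3)/3 = 52/9; row 2: 25/1 = 25; row 3: entry 0 ≤ 0; row 4: (8/3)/3 = 8/9. Minimum is 8/9 at row 4 (u4 leaves); pivot element 3.
Divide row 4 by 3; eliminate column x_2 from the other rows.
Row 1 update in column x_1: 13/3 − 3·(5/9) = 8/3.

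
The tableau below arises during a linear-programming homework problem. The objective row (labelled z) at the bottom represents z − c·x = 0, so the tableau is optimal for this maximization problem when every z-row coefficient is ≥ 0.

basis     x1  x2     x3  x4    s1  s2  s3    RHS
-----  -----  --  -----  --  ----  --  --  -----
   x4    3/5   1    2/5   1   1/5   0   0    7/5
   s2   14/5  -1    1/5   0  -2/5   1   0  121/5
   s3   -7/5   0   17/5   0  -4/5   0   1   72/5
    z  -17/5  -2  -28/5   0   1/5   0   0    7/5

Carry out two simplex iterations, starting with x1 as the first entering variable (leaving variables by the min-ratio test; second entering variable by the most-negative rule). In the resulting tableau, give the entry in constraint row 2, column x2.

-3/2

Ratio test on column x1 — row 1: (7/5)/(3/5) = 7/3; row 2: (121/5)/(14/5) = 121/14; row 3: entry -7/5 ≤ 0. Minimum is 7/3 at row 1 (x4 leaves); pivot element 3/5.
Divide row 1 by 3/5; eliminate column x1 from the other rows.
Second iteration: most negative z-row entry is -10/3 in column x3, so x3 enters.
Ratio test on column x3 — row 1: (7/3)/(2/3) = 7/2; row 2: entry -5/3 ≤ 0; row 3: (53/3)/(13/3) = 53/13. Minimum is 7/2 at row 1 (x1 leaves); pivot element 2/3.
Divide row 1 by 2/3; eliminate column x3 from the other rows.
After both pivots, the entry at constraint row 2, column x2 is -3/2.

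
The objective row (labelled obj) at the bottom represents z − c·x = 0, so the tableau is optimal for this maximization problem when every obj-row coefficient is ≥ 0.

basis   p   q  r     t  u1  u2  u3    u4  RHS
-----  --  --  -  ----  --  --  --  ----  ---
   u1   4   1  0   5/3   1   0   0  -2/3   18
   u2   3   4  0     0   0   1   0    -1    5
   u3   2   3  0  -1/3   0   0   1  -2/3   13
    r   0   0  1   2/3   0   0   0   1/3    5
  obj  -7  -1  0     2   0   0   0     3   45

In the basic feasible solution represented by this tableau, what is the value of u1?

18

u1 is basic (row 1); its value is the RHS of that row, 18.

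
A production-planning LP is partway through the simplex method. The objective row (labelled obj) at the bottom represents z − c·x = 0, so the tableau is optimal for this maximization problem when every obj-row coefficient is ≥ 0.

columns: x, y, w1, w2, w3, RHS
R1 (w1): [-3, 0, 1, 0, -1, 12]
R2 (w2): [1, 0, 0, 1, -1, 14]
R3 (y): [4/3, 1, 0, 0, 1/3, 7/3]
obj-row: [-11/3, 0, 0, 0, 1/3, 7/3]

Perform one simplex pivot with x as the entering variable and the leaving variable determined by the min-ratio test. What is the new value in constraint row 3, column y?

3/4

Ratio test on column x — row 1: entry -3 ≤ 0; row 2: 14/1 = 14; row 3: (7/3)/(4/3) = 7/4. Minimum is 7/4 at row 3 (y leaves); pivot element 4/3.
Divide row 3 by 4/3; eliminate column x from the other rows.
In the new row 3, the y entry is the old entry divided by the pivot: 1/(4/3) = 3/4.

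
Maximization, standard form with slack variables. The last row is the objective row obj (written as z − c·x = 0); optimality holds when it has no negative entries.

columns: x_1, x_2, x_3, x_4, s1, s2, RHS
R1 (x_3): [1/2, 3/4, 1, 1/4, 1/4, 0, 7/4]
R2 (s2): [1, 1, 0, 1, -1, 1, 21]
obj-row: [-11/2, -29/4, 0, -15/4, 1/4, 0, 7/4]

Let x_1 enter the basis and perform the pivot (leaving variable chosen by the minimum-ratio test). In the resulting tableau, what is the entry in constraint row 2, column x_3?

Ratio test on column x_1 — row 1: (7/4)/(1/2) = 7/2; row 2: 21/1 = 21. Minimum is 7/2 at row 1 (x_3 leaves); pivot element 1/2.
Divide row 1 by 1/2; eliminate column x_1 from the other rows.
Row 2 update in column x_3: 0 − 1·2 = -2.

-2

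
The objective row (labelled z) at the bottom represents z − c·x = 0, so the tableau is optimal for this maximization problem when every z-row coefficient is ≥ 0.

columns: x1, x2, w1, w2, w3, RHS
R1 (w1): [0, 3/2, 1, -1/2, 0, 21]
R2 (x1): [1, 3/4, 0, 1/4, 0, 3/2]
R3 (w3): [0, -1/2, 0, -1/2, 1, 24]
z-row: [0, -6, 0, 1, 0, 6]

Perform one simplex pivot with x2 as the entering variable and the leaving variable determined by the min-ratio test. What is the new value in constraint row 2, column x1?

4/3

Ratio test on column x2 — row 1: 21/(3/2) = 14; row 2: (3/2)/(3/4) = 2; row 3: entry -1/2 ≤ 0. Minimum is 2 at row 2 (x1 leaves); pivot element 3/4.
Divide row 2 by 3/4; eliminate column x2 from the other rows.
In the new row 2, the x1 entry is the old entry divided by the pivot: 1/(3/4) = 4/3.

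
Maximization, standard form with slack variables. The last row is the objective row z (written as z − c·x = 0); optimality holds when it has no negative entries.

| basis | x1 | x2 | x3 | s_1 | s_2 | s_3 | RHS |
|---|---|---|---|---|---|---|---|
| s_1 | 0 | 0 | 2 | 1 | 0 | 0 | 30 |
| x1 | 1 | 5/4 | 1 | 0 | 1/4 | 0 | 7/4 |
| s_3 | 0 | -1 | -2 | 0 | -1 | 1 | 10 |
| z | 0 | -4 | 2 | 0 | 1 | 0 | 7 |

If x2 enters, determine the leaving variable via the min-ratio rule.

Column x2 entries and ratios — s_1: 0 ≤ 0, skip; x1: (7/4)/(5/4) = 7/5; s_3: -1 ≤ 0, skip.
Smallest ratio is 7/5 in the row of x1, so x1 leaves.

x1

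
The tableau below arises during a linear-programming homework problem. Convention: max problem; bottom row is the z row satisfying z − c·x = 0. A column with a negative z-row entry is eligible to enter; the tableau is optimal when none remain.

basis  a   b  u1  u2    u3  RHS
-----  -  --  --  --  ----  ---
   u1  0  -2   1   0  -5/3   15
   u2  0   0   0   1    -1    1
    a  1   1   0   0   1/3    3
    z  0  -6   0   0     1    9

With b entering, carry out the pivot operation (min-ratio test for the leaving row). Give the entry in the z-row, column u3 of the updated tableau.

Ratio test on column b — row 1: entry -2 ≤ 0; row 2: entry 0 ≤ 0; row 3: 3/1 = 3. Minimum is 3 at row 3 (a leaves); pivot element 1.
Divide row 3 by 1; eliminate column b from the other rows.
z-row update in column u3: 1 − (-6)·(1/3) = 3.

3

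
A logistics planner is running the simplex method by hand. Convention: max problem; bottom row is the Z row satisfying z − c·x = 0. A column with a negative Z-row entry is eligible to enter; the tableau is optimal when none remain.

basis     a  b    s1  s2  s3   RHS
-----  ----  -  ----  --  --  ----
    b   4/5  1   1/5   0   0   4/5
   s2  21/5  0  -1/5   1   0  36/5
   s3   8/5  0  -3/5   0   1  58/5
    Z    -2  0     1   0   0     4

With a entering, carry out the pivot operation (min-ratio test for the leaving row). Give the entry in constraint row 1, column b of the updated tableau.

Ratio test on column a — row 1: (4/5)/(4/5) = 1; row 2: (36/5)/(21/5) = 12/7; row 3: (58/5)/(8/5) = 29/4. Minimum is 1 at row 1 (b leaves); pivot element 4/5.
Divide row 1 by 4/5; eliminate column a from the other rows.
In the new row 1, the b entry is the old entry divided by the pivot: 1/(4/5) = 5/4.

5/4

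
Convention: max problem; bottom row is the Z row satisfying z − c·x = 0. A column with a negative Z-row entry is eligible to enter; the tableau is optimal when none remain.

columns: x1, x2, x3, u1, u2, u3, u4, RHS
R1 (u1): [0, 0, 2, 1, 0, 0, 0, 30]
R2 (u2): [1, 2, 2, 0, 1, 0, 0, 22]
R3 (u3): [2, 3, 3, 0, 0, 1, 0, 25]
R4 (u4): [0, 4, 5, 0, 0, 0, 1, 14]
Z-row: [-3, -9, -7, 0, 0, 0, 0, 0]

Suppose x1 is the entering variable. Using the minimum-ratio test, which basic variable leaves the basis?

u3

Column x1 entries and ratios — u1: 0 ≤ 0, skip; u2: 22/1 = 22; u3: 25/2 = 25/2; u4: 0 ≤ 0, skip.
Smallest ratio is 25/2 in the row of u3, so u3 leaves.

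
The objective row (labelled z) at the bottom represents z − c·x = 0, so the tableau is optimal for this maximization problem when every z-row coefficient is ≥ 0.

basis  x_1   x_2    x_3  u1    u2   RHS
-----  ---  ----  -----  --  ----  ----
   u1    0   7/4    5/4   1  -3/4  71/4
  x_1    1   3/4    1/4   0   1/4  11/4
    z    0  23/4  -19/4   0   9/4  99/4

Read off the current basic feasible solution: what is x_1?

11/4

x_1 is basic (row 2); its value is the RHS of that row, 11/4.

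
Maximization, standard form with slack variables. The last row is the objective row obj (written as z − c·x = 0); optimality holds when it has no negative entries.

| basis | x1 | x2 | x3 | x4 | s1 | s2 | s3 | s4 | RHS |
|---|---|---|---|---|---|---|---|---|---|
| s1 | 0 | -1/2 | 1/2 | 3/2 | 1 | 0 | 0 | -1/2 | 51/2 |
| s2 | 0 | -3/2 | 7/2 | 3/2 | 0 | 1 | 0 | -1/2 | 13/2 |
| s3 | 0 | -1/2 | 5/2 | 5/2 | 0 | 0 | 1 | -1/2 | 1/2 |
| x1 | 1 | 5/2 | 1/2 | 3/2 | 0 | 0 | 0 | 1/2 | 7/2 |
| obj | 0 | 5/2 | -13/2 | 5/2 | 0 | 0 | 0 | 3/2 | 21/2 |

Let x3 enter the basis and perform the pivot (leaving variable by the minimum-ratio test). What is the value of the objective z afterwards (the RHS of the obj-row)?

Ratio test on column x3 — row 1: (51/2)/(1/2) = 51; row 2: (13/2)/(7/2) = 13/7; row 3: (1/2)/(5/2) = 1/5; row 4: (7/2)/(1/2) = 7. Minimum is 1/5 at row 3 (s3 leaves); pivot element 5/2.
Pivot on row 3; the obj-row RHS becomes 21/2 − (-13/2)·(1/5) = 59/5.

59/5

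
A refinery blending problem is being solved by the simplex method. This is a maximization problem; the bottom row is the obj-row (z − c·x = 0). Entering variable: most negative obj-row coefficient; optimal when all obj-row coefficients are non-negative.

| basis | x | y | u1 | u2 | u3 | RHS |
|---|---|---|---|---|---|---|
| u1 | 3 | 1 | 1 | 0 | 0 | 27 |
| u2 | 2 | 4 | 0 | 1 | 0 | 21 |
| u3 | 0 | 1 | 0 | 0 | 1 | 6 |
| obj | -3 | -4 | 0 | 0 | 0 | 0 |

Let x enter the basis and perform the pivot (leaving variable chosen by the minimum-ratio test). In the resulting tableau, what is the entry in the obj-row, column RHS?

27

Ratio test on column x — row 1: 27/3 = 9; row 2: 21/2 = 21/2; row 3: entry 0 ≤ 0. Minimum is 9 at row 1 (u1 leaves); pivot element 3.
Divide row 1 by 3; eliminate column x from the other rows.
obj-row update in column RHS: 0 − (-3)·9 = 27.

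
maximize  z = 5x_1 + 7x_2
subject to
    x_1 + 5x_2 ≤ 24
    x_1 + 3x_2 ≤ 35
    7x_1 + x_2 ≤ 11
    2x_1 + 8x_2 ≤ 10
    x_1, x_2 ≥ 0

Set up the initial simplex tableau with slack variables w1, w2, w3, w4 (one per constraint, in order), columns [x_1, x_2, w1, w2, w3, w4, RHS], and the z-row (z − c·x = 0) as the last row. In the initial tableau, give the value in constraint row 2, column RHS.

35

The RHS of constraint 2 is b_2 = 35.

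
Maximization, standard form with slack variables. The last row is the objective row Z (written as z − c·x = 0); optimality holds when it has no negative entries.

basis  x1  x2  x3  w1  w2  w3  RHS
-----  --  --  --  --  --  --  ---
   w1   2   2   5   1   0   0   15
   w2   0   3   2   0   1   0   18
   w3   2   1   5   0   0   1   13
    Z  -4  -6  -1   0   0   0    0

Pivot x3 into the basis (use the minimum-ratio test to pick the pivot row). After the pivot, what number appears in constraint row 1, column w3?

Ratio test on column x3 — row 1: 15/5 = 3; row 2: 18/2 = 9; row 3: 13/5 = 13/5. Minimum is 13/5 at row 3 (w3 leaves); pivot element 5.
Divide row 3 by 5; eliminate column x3 from the other rows.
Row 1 update in column w3: 0 − 5·(1/5) = -1.

-1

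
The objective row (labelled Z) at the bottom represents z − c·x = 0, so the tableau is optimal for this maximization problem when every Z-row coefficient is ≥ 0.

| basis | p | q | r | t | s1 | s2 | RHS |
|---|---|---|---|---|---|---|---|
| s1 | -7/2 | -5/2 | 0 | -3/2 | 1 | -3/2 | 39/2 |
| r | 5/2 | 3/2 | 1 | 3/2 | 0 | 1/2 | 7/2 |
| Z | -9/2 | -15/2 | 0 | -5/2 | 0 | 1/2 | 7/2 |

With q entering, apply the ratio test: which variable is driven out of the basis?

Column q entries and ratios — s1: -5/2 ≤ 0, skip; r: (7/2)/(3/2) = 7/3.
Smallest ratio is 7/3 in the row of r, so r leaves.

r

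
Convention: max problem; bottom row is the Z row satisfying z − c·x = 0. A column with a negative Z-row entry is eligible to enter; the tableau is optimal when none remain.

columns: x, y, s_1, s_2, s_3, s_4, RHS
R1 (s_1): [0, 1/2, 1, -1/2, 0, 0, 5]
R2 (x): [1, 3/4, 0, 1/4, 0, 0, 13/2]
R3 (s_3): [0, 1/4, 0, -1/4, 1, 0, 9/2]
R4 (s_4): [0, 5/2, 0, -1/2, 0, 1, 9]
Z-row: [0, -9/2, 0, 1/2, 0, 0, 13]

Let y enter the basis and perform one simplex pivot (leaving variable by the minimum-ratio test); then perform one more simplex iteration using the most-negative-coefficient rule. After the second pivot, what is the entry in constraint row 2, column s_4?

-3/4

Ratio test on column y — row 1: 5/(1/2) = 10; row 2: (13/2)/(3/4) = 26/3; row 3: (9/2)/(1/4) = 18; row 4: 9/(5/2) = 18/5. Minimum is 18/5 at row 4 (s_4 leaves); pivot element 5/2.
Divide row 4 by 5/2; eliminate column y from the other rows.
Second iteration: most negative Z-row entry is -2/5 in column s_2, so s_2 enters.
Ratio test on column s_2 — row 1: entry -2/5 ≤ 0; row 2: (19/5)/(2/5) = 19/2; row 3: entry -1/5 ≤ 0; row 4: entry -1/5 ≤ 0. Minimum is 19/2 at row 2 (x leaves); pivot element 2/5.
Divide row 2 by 2/5; eliminate column s_2 from the other rows.
After both pivots, the entry at constraint row 2, column s_4 is -3/4.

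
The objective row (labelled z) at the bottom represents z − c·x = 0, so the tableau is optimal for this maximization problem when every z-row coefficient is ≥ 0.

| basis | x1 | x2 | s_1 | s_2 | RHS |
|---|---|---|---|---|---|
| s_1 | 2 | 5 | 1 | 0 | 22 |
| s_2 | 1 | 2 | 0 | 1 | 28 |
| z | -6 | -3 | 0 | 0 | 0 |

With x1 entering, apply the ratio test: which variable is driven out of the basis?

s_1

Column x1 entries and ratios — s_1: 22/2 = 11; s_2: 28/1 = 28.
Smallest ratio is 11 in the row of s_1, so s_1 leaves.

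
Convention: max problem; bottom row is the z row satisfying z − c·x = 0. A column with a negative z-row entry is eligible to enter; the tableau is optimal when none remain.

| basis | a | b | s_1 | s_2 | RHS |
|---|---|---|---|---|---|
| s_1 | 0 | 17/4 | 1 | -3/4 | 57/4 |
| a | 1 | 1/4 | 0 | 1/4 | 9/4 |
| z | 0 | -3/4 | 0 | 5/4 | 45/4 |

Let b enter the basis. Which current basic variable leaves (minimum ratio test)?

Column b entries and ratios — s_1: (57/4)/(17/4) = 57/17; a: (9/4)/(1/4) = 9.
Smallest ratio is 57/17 in the row of s_1, so s_1 leaves.

s_1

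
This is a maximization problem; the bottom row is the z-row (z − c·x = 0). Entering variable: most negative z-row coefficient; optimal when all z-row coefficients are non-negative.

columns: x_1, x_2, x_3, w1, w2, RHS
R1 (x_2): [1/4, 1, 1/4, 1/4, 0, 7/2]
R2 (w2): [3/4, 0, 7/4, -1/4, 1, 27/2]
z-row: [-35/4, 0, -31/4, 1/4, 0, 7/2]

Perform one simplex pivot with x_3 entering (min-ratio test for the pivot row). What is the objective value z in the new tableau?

Ratio test on column x_3 — row 1: (7/2)/(1/4) = 14; row 2: (27/2)/(7/4) = 54/7. Minimum is 54/7 at row 2 (w2 leaves); pivot element 7/4.
Pivot on row 2; the z-row RHS becomes 7/2 − (-31/4)·(54/7) = 443/7.

443/7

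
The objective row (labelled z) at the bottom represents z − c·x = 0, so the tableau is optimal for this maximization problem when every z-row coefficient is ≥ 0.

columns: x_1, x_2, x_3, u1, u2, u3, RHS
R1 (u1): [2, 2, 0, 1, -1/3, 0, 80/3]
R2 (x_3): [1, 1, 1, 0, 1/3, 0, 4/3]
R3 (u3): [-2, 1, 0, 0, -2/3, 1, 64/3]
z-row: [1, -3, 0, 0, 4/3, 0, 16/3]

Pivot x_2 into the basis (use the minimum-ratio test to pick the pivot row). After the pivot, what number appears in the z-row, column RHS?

Ratio test on column x_2 — row 1: (80/3)/2 = 40/3; row 2: (4/3)/1 = 4/3; row 3: (64/3)/1 = 64/3. Minimum is 4/3 at row 2 (x_3 leaves); pivot element 1.
Divide row 2 by 1; eliminate column x_2 from the other rows.
z-row update in column RHS: 16/3 − (-3)·(4/3) = 28/3.

28/3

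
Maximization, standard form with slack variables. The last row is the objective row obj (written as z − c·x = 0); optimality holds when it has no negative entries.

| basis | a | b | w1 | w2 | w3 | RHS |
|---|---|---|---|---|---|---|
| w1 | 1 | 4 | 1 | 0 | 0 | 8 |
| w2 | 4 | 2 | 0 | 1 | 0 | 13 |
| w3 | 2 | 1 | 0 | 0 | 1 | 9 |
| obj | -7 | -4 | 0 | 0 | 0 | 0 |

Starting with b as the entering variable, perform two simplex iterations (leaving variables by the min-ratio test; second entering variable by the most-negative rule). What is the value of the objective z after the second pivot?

164/7

Ratio test on column b — row 1: 8/4 = 2; row 2: 13/2 = 13/2; row 3: 9/1 = 9. Minimum is 2 at row 1 (w1 leaves); pivot element 4.
Pivot on row 1; the obj-row RHS becomes 0 − (-4)·2 = 8.
Next entering variable (most negative obj-row entry -6): a.
Ratio test on column a — row 1: 2/(1/4) = 8; row 2: 9/(7/2) = 18/7; row 3: 7/(7/4) = 4. Minimum is 18/7 at row 2 (w2 leaves); pivot element 7/2.
After the second pivot the obj-row RHS is 8 − (-6)·(18/7) = 164/7.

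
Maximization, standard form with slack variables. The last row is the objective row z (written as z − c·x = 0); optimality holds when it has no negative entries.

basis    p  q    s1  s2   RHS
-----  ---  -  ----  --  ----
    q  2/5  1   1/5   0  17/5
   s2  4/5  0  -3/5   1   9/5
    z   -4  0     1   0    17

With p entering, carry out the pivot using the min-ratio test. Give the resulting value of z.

Ratio test on column p — row 1: (17/5)/(2/5) = 17/2; row 2: (9/5)/(4/5) = 9/4. Minimum is 9/4 at row 2 (s2 leaves); pivot element 4/5.
Pivot on row 2; the z-row RHS becomes 17 − (-4)·(9/4) = 26.

26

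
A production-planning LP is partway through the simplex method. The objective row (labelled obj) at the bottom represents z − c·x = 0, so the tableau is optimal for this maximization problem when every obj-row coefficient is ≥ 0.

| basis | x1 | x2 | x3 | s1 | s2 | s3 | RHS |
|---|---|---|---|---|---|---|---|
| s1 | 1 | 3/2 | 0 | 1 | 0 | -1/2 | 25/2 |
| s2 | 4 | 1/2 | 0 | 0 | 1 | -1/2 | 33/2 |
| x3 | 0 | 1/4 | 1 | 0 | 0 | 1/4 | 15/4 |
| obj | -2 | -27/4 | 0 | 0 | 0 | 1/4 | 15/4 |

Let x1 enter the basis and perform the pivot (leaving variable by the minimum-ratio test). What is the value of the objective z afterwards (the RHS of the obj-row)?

12

Ratio test on column x1 — row 1: (25/2)/1 = 25/2; row 2: (33/2)/4 = 33/8; row 3: entry 0 ≤ 0. Minimum is 33/8 at row 2 (s2 leaves); pivot element 4.
Pivot on row 2; the obj-row RHS becomes 15/4 − (-2)·(33/8) = 12.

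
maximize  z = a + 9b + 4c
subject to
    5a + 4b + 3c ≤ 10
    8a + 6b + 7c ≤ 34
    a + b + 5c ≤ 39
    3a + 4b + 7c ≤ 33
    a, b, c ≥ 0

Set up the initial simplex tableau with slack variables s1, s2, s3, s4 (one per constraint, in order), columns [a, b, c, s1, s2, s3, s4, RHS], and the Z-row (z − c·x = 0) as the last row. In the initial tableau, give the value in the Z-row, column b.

The Z-row carries the negated objective coefficients: the b entry is -9.

-9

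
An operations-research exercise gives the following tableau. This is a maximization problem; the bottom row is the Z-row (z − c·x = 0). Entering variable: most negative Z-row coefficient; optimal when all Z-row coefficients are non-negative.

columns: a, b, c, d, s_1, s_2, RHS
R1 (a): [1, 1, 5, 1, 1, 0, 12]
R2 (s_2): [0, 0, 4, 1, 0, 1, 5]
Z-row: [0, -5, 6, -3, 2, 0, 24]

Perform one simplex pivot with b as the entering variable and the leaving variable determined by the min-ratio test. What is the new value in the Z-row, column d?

2

Ratio test on column b — row 1: 12/1 = 12; row 2: entry 0 ≤ 0. Minimum is 12 at row 1 (a leaves); pivot element 1.
Divide row 1 by 1; eliminate column b from the other rows.
Z-row update in column d: -3 − (-5)·1 = 2.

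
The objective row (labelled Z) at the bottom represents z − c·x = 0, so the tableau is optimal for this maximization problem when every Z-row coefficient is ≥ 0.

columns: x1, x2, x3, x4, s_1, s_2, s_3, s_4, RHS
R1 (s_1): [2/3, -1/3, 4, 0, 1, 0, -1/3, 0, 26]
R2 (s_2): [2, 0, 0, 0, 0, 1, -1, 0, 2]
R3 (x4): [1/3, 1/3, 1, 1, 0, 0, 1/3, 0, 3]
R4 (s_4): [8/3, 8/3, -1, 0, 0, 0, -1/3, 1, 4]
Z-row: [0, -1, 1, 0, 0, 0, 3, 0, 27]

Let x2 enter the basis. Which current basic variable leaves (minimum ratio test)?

Column x2 entries and ratios — s_1: -1/3 ≤ 0, skip; s_2: 0 ≤ 0, skip; x4: 3/(1/3) = 9; s_4: 4/(8/3) = 3/2.
Smallest ratio is 3/2 in the row of s_4, so s_4 leaves.

s_4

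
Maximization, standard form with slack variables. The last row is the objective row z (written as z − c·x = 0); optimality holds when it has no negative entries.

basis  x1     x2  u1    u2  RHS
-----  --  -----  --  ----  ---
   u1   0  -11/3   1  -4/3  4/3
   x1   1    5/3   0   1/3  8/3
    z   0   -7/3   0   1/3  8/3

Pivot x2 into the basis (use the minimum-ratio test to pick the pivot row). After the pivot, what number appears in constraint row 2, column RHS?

8/5

Ratio test on column x2 — row 1: entry -11/3 ≤ 0; row 2: (8/3)/(5/3) = 8/5. Minimum is 8/5 at row 2 (x1 leaves); pivot element 5/3.
Divide row 2 by 5/3; eliminate column x2 from the other rows.
In the new row 2, the RHS entry is the old entry divided by the pivot: (8/3)/(5/3) = 8/5.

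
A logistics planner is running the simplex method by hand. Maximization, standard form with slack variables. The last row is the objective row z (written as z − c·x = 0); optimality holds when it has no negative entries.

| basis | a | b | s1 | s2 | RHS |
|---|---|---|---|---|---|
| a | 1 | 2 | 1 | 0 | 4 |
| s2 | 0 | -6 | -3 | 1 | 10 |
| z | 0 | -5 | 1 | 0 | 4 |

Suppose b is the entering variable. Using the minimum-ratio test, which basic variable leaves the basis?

Column b entries and ratios — a: 4/2 = 2; s2: -6 ≤ 0, skip.
Smallest ratio is 2 in the row of a, so a leaves.

a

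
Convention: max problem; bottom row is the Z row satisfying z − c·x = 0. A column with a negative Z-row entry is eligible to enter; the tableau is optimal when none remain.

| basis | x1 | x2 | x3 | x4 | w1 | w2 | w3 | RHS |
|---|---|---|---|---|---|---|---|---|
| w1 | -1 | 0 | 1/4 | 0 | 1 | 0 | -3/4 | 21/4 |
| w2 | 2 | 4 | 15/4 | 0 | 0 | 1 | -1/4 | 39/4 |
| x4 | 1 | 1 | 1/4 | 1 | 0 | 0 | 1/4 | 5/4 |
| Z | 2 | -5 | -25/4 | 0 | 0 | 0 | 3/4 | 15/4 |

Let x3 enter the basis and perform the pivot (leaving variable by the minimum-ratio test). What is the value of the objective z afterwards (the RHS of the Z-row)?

20

Ratio test on column x3 — row 1: (21/4)/(1/4) = 21; row 2: (39/4)/(15/4) = 13/5; row 3: (5/4)/(1/4) = 5. Minimum is 13/5 at row 2 (w2 leaves); pivot element 15/4.
Pivot on row 2; the Z-row RHS becomes 15/4 − (-25/4)·(13/5) = 20.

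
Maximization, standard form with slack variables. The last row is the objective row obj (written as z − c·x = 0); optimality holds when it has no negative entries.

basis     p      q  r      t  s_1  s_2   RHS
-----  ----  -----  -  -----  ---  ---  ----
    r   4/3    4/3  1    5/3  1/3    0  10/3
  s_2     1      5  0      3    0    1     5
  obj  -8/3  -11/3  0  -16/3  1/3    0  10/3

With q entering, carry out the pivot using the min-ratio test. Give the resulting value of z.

7

Ratio test on column q — row 1: (10/3)/(4/3) = 5/2; row 2: 5/5 = 1. Minimum is 1 at row 2 (s_2 leaves); pivot element 5.
Pivot on row 2; the obj-row RHS becomes 10/3 − (-11/3)·1 = 7.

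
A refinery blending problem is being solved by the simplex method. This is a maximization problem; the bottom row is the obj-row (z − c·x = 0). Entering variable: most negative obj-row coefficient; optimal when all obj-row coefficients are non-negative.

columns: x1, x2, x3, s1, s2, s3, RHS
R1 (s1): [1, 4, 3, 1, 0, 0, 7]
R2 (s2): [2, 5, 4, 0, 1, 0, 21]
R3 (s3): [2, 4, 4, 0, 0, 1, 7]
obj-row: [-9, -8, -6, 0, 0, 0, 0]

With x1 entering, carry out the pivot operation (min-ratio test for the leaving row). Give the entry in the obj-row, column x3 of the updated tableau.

Ratio test on column x1 — row 1: 7/1 = 7; row 2: 21/2 = 21/2; row 3: 7/2 = 7/2. Minimum is 7/2 at row 3 (s3 leaves); pivot element 2.
Divide row 3 by 2; eliminate column x1 from the other rows.
obj-row update in column x3: -6 − (-9)·2 = 12.

12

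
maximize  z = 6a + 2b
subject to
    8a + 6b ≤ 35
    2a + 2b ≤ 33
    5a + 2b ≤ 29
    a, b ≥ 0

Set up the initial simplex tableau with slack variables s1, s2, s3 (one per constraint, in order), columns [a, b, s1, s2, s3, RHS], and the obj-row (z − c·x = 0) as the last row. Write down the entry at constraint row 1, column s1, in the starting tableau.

Slack s1 belongs to constraint 1; its column is the unit vector e_1, so the entry in row 1 is 1.

1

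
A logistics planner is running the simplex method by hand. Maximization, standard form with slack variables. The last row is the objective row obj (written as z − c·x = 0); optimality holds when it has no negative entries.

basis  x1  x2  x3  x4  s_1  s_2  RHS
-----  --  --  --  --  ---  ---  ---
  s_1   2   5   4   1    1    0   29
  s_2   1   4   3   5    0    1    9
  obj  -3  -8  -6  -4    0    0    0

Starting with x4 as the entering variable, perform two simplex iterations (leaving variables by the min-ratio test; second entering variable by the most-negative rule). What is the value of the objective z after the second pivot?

18

Ratio test on column x4 — row 1: 29/1 = 29; row 2: 9/5 = 9/5. Minimum is 9/5 at row 2 (s_2 leaves); pivot element 5.
Pivot on row 2; the obj-row RHS becomes 0 − (-4)·(9/5) = 36/5.
Next entering variable (most negative obj-row entry -24/5): x2.
Ratio test on column x2 — row 1: (136/5)/(21/5) = 136/21; row 2: (9/5)/(4/5) = 9/4. Minimum is 9/4 at row 2 (x4 leaves); pivot element 4/5.
After the second pivot the obj-row RHS is 36/5 − (-24/5)·(9/4) = 18.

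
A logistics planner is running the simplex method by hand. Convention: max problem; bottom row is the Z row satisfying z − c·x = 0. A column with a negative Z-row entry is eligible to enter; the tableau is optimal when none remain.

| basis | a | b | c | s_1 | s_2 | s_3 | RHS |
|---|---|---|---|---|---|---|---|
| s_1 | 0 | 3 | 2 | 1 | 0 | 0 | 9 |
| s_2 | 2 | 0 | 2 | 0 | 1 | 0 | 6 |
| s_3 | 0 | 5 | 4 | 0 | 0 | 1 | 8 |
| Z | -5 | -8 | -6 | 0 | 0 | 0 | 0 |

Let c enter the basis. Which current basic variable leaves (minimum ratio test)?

s_3

Column c entries and ratios — s_1: 9/2 = 9/2; s_2: 6/2 = 3; s_3: 8/4 = 2.
Smallest ratio is 2 in the row of s_3, so s_3 leaves.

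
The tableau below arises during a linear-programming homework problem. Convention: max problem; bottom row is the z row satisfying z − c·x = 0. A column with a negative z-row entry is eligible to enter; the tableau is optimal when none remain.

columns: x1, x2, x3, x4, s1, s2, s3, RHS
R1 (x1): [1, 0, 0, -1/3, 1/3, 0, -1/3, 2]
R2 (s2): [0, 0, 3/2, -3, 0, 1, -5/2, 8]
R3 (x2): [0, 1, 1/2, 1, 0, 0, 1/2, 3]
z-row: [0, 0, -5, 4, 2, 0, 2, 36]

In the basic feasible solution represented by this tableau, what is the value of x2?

x2 is basic (row 3); its value is the RHS of that row, 3.

3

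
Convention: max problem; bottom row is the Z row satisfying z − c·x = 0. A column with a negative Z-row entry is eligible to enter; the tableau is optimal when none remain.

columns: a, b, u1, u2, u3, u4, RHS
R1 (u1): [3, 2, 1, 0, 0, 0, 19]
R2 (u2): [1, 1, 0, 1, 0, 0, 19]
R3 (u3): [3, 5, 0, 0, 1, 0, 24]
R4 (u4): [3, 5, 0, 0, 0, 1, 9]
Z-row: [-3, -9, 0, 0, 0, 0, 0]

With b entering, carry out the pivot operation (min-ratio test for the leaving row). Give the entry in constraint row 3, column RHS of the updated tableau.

15

Ratio test on column b — row 1: 19/2 = 19/2; row 2: 19/1 = 19; row 3: 24/5 = 24/5; row 4: 9/5 = 9/5. Minimum is 9/5 at row 4 (u4 leaves); pivot element 5.
Divide row 4 by 5; eliminate column b from the other rows.
Row 3 update in column RHS: 24 − 5·(9/5) = 15.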